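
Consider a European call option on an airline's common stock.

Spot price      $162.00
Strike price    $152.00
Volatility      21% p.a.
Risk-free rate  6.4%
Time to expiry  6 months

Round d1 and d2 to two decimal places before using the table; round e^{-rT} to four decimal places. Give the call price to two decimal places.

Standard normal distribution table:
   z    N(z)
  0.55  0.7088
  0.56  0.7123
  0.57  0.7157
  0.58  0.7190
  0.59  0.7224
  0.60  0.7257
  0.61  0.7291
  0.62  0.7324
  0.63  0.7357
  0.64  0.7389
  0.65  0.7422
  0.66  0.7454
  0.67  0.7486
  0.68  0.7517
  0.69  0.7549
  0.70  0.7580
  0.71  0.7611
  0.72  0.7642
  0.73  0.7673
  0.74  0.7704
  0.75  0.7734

σ√T = 0.21·√0.5 = 0.1485
ln(S/K) + (r + σ²/2)T = ln(162/152) + (0.064 + 0.21²/2)·0.5 = 0.0637 + 0.0430 = 0.1067
d₁ = 0.1067 / 0.1485 = 0.7188 ≈ 0.72
d₂ = d₁ − σ√T = 0.7188 − 0.1485 = 0.5703 ≈ 0.57
e^(−rT) = e^(−0.064·0.5) = 0.9685
N(d₁) = N(0.72) = 0.7642;  N(d₂) = N(0.57) = 0.7157
C = 162·0.7642 − 152·0.9685·0.7157 = 123.8004 − 105.3596 = 18.4408

$18.44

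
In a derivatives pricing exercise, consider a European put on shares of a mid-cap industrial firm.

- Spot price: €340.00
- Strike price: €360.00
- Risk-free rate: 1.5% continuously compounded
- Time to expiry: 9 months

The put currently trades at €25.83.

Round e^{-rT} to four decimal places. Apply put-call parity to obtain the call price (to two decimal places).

exp(−rT) = exp(−0.015·0.75) = 0.9888
Put-call parity: C − P = S − K·e^(−rT) = 340 − 360·0.9888 = 340 − 355.9680 = -15.9680
C = P + (C − P) = 25.83 + (-15.9680) = 9.8620

€9.86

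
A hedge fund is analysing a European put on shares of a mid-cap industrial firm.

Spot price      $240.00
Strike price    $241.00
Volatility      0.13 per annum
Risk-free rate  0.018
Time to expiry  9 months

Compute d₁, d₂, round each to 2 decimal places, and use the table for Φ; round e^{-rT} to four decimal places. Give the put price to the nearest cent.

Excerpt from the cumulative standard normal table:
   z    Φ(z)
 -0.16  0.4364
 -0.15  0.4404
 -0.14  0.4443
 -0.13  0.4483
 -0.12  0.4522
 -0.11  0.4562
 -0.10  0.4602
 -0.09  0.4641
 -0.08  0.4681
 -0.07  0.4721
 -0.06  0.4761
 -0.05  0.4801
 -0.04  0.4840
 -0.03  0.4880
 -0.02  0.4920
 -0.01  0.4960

σ√T = 0.13 × 0.8660 = 0.1126
d₁ = [ln(240/241) + (0.018 + 0.13²/2)·0.75] / 0.1126 = [-0.0042 + 0.0198] / 0.1126 = 0.1393 ≈ 0.14
d₂ = d₁ − σ√T = 0.1393 − 0.1126 = 0.0267 ≈ 0.03
exp(−rT) = exp(−0.018·0.75) = 0.9866
N(−d₂) = N(-0.03) = 0.4880;  N(−d₁) = N(-0.14) = 0.4443
P = 241·0.9866·0.4880 − 240·0.4443 = 116.0321 − 106.6320 = 9.4001

$9.40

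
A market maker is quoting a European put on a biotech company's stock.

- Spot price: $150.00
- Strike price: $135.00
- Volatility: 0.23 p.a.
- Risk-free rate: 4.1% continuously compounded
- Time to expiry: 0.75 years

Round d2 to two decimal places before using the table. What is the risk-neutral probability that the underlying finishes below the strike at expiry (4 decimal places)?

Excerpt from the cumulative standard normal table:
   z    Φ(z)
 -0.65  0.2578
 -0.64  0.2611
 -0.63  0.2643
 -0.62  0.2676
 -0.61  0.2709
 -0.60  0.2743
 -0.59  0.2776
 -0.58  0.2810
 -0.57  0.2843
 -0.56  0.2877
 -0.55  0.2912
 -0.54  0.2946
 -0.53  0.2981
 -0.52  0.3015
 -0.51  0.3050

σ√T = 0.23 × 0.8660 = 0.1992
ln(S/K) + (r + σ²/2)T = ln(150/135) + (0.041 + 0.23²/2)·0.75 = 0.1054 + 0.0506 = 0.1559
d₁ = 0.1559 / 0.1992 = 0.7829 → 0.78
d₂ = d₁ − σ√T = 0.7829 − 0.1992 = 0.5837 → 0.58
Risk-neutral Pr[S_T < K] = N(−d₂) = N(-0.58) = 0.2810

0.2810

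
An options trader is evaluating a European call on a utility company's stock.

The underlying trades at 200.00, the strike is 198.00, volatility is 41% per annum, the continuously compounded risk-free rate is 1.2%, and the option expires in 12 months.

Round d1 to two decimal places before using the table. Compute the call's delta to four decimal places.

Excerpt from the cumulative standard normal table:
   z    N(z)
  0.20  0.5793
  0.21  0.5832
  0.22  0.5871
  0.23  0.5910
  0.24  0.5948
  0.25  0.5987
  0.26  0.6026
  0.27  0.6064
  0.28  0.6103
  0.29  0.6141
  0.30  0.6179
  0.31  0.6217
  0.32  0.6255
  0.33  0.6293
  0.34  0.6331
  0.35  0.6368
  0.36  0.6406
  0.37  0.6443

0.6026

σ√T = 0.41 × 1.0000 = 0.4100
d₁ = [ln(200/198) + (0.012 + 0.41²/2)·1] / 0.4100 = [0.0101 + 0.0960] / 0.4100 = 0.2588 ⇒ 0.26
N(d₁) = N(0.26) = 0.6026
Δ_call = N(d₁) = 0.6026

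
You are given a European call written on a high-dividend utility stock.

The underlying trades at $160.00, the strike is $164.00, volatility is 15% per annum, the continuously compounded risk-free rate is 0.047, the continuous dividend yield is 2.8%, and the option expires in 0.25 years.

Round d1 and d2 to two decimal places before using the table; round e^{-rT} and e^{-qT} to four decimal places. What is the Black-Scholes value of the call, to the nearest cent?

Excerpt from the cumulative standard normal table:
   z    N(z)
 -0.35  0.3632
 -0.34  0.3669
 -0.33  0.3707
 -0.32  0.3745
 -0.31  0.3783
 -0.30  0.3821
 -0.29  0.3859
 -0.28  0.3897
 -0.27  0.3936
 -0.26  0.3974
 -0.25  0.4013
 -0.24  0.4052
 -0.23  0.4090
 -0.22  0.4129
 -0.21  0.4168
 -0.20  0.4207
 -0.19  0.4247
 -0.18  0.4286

σ√T = 0.15 × 0.5000 = 0.0750
ln(S/K) + (r − q + σ²/2)T = ln(160/164) + (0.047 − 0.028 + 0.15²/2)·0.25 = -0.0247 + 0.0076 = -0.0171
d₁ = -0.0171 / 0.0750 = -0.2284 ≈ -0.23
d₂ = d₁ − σ√T = -0.2284 − 0.0750 = -0.3034 ≈ -0.30
e^(−qT) = e^(−0.028·0.25) = 0.9930;  e^(−rT) = e^(−0.047·0.25) = 0.9883
C = 160·0.9930·N(-0.23) − 164·0.9883·N(-0.30) = 160·0.9930·0.4090 − 164·0.9883·0.3821 = 64.9819 − 61.9312 = 3.0507

$3.05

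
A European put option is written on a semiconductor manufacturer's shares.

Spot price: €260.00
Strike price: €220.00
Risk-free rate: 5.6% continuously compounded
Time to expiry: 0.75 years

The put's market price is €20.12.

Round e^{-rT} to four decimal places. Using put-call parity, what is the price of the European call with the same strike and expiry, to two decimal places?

exp(−rT) = exp(−0.056·0.75) = 0.9589
Put-call parity: C − P = S − K·e^(−rT) = 260 − 220·0.9589 = 260 − 210.9580 = 49.0420
C = P + (C − P) = 20.12 + (49.0420) = 69.1620

€69.16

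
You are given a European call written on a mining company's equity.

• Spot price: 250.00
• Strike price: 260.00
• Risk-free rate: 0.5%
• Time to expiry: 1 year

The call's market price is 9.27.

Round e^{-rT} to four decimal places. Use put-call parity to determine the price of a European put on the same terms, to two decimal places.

exp(−rT) = exp(−0.005·1) = 0.9950
Put-call parity: C − P = S − K·e^(−rT) = 250 − 260·0.9950 = 250 − 258.7000 = -8.7000
P = C − (C − P) = 9.27 − (-8.7000) = 17.9700

17.97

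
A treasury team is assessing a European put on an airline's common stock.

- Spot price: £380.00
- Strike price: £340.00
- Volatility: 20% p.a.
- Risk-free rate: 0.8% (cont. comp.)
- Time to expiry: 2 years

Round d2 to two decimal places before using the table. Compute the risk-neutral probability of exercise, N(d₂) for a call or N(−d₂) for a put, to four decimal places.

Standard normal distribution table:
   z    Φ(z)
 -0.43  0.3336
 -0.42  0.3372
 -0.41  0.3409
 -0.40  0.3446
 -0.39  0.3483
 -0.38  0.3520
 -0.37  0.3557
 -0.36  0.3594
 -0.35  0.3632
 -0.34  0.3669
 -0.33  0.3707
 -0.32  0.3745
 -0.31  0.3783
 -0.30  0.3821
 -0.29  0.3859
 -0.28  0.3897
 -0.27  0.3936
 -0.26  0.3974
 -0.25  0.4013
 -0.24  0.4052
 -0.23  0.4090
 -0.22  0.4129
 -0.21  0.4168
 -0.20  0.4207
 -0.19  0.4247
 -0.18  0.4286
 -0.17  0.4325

0.3783

σ√T = 0.2·√2 = 0.2828
ln(S/K) + (r + σ²/2)T = ln(380/340) + (0.008 + 0.2²/2)·2 = 0.1112 + 0.0560 = 0.1672
d₁ = 0.1672 / 0.2828 = 0.5912 ≈ 0.59
d₂ = d₁ − σ√T = 0.5912 − 0.2828 = 0.3084 ≈ 0.31
Risk-neutral Pr[S_T < K] = N(−d₂) = N(-0.31) = 0.3783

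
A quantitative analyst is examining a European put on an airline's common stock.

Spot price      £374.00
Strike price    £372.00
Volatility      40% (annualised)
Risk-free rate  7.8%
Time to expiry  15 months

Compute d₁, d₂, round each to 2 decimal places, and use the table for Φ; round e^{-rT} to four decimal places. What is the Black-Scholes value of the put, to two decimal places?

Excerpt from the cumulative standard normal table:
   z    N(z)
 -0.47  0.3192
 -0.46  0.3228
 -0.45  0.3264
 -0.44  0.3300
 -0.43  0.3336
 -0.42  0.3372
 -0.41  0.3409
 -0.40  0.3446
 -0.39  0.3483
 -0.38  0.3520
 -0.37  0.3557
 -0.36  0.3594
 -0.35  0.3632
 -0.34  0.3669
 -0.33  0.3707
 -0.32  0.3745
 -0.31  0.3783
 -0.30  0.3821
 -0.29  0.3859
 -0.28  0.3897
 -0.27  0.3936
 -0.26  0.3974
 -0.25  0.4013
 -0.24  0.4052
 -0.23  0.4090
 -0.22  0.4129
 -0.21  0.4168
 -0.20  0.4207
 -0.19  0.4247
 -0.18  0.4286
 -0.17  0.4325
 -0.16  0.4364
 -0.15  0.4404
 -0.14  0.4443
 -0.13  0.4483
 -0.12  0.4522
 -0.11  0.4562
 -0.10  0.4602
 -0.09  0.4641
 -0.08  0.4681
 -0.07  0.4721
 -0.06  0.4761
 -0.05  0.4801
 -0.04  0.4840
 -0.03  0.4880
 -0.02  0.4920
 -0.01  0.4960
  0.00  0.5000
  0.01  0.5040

£45.30

σ√T = 0.4 × 1.1180 = 0.4472
d₁ = [ln(374/372) + (0.078 + 0.4²/2)·1.25] / 0.4472 = [0.0054 + 0.1975] / 0.4472 = 0.4536 which rounds to 0.45
d₂ = d₁ − σ√T = 0.4536 − 0.4472 = 0.0064 which rounds to 0.01
e^(−rT) = e^(−0.078·1.25) = 0.9071
N(−d₂) = N(-0.01) = 0.4960;  N(−d₁) = N(-0.45) = 0.3264
P = 372·0.9071·0.4960 − 374·0.3264 = 167.3708 − 122.0736 = 45.2972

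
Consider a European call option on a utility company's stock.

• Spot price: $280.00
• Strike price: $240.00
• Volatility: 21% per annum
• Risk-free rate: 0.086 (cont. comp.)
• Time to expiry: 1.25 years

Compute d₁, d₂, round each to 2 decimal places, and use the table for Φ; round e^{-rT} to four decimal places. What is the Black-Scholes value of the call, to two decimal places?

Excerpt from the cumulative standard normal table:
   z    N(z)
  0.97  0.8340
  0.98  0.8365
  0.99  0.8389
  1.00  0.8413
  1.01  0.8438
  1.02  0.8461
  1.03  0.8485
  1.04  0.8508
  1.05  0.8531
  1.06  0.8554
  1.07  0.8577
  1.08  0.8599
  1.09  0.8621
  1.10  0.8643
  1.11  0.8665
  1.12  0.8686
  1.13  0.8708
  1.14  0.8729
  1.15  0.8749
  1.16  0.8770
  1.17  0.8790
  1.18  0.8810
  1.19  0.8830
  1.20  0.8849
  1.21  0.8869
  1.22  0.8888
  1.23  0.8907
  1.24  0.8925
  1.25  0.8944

σ√T = 0.21·√1.25 = 0.2348
ln(S/K) + (r + σ²/2)T = ln(280/240) + (0.086 + 0.21²/2)·1.25 = 0.1542 + 0.1351 = 0.2892
d₁ = 0.2892 / 0.2348 = 1.2318 ⇒ 1.23
d₂ = d₁ − σ√T = 1.2318 − 0.2348 = 0.9970 ⇒ 1.00
e^(−rT) = e^(−0.086·1.25) = 0.8981
N(d₁) = N(1.23) = 0.8907;  N(d₂) = N(1.00) = 0.8413
C = 280·0.8907 − 240·0.8981·0.8413 = 249.3960 − 181.3372 = 68.0588

$68.06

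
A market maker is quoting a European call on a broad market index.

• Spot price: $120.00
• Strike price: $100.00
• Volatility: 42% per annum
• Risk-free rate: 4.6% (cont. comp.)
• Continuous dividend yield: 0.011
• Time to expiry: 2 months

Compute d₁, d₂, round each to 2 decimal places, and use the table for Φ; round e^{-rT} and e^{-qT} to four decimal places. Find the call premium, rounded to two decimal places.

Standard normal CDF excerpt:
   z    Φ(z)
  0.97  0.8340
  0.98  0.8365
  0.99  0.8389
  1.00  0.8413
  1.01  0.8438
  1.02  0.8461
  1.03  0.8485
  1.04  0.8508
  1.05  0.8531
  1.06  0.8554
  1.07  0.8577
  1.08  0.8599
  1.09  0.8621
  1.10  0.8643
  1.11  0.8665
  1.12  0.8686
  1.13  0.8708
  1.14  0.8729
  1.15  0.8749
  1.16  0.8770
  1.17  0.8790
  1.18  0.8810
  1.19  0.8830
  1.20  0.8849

σ√T = 0.42 × 0.4082 = 0.1715
ln(S/K) + (r − q + σ²/2)T = ln(120/100) + (0.046 − 0.011 + 0.42²/2)·0.1667 = 0.1823 + 0.0205 = 0.2029
d₁ = 0.2029 / 0.1715 = 1.1831 → 1.18
d₂ = d₁ − σ√T = 1.1831 − 0.1715 = 1.0116 → 1.01
exp(−qT) = exp(−0.011·0.1667) = 0.9982;  exp(−rT) = exp(−0.046·0.1667) = 0.9924
N(d₁) = N(1.18) = 0.8810;  N(d₂) = N(1.01) = 0.8438
C = 120·0.9982·0.8810 − 100·0.9924·0.8438 = 105.5297 − 83.7387 = 21.7910

$21.79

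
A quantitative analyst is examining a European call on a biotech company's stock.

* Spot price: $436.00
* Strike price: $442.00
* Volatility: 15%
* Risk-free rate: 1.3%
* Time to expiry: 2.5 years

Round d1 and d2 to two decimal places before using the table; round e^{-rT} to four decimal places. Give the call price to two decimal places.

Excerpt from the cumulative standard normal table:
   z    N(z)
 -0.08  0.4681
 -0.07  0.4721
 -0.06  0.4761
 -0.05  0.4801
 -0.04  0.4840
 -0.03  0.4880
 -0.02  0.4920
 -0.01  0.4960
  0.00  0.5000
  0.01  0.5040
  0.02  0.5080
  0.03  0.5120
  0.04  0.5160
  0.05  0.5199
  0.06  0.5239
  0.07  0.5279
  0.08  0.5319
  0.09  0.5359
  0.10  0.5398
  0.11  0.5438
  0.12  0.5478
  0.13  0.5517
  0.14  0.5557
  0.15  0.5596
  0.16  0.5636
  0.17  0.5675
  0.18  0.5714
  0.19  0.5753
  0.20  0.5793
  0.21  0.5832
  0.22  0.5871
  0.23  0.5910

$45.49

σ√T = 0.15·√2.5 = 0.2372
ln(S/K) + (r + σ²/2)T = ln(436/442) + (0.013 + 0.15²/2)·2.5 = -0.0137 + 0.0606 = 0.0470
d₁ = 0.0470 / 0.2372 = 0.1980 which rounds to 0.20
d₂ = d₁ − σ√T = 0.1980 − 0.2372 = -0.0392 which rounds to -0.04
e^(−rT) = e^(−0.013·2.5) = 0.9680
C = 436·N(0.20) − 442·0.9680·N(-0.04) = 436·0.5793 − 442·0.9680·0.4840 = 252.5748 − 207.0823 = 45.4925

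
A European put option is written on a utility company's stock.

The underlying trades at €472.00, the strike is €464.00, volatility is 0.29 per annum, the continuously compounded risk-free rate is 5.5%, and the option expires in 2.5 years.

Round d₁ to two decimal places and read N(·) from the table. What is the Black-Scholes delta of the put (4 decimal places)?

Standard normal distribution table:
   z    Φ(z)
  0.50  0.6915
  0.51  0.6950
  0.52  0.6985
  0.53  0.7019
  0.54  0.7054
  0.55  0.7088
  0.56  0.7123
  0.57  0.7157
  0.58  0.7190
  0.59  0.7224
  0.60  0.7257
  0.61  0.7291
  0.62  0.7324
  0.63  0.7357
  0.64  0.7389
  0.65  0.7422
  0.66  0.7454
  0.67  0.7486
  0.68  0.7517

T = 2.5;  σ√T = 0.4585
d₁ = [ln(472/464) + (0.055 + 0.29²/2)·2.5] / 0.4585 = [0.0171 + 0.2426] / 0.4585 = 0.5664 ≈ 0.57
N(d₁) = N(0.57) = 0.7157
Δ_put = N(d₁) − 1 = 0.7157 − 1 = -0.2843

-0.2843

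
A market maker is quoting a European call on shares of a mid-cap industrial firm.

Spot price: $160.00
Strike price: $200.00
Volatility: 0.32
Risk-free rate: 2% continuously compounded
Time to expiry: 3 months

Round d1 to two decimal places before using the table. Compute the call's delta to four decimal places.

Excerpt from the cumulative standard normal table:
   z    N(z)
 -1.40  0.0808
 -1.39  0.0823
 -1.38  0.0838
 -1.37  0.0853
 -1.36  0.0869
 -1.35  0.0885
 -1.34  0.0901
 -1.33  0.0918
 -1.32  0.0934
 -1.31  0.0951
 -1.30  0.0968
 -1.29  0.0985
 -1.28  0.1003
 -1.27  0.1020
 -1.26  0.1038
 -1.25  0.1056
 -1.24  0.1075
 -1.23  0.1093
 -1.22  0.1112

T = 0.25;  σ√T = 0.1600
ln(S/K) + (r + σ²/2)T = ln(160/200) + (0.02 + 0.32²/2)·0.25 = -0.2231 + 0.0178 = -0.2053
d₁ = -0.2053 / 0.1600 = -1.2834 ⇒ -1.28
N(d₁) = N(-1.28) = 0.1003
Δ_call = N(d₁) = 0.1003

0.1003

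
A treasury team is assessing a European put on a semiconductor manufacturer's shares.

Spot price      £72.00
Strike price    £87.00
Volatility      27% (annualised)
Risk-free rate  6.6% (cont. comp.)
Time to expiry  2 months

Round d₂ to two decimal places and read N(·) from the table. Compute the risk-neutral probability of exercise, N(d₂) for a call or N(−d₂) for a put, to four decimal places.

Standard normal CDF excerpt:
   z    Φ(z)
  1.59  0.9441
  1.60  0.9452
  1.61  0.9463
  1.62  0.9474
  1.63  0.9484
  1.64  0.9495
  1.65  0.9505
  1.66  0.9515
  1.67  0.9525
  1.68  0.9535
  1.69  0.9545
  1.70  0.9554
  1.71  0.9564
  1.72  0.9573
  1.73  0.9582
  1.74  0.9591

0.9525

σ√T = 0.27·√0.1667 = 0.1102
d₁ = [ln(72/87) + (0.066 + ½·0.27²)·0.1667] / (σ√T) = (-0.1892 + 0.0171) / 0.1102 = -1.5619 ⇒ -1.56
d₂ = -1.5619 − 0.1102 = -1.6722 ⇒ -1.67
Risk-neutral Pr[S_T < K] = N(−d₂) = N(1.67) = 0.9525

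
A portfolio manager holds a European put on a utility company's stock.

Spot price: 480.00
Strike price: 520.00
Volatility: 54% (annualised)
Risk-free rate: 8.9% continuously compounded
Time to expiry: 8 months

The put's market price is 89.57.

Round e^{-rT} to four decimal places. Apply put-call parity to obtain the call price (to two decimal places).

exp(−rT) = exp(−0.089·0.6667) = 0.9424
Put-call parity: C − P = S − K·e^(−rT) = 480 − 520·0.9424 = 480 − 490.0480 = -10.0480
C = P + (C − P) = 89.57 + (-10.0480) = 79.5220

79.52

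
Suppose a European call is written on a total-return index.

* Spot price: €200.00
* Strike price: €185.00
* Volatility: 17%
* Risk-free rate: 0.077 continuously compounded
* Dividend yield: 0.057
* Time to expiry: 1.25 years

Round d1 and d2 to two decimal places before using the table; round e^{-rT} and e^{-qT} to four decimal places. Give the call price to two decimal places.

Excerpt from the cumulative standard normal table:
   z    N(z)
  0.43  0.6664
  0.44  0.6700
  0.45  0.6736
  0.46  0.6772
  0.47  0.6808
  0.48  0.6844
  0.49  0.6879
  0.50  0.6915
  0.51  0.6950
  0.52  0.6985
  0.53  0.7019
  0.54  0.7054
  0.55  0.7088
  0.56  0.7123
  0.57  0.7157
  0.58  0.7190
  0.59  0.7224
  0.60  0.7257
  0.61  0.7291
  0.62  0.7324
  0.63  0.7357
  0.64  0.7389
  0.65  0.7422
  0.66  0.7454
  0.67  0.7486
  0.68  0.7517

T = 1.25;  σ√T = 0.1901
d₁ = [ln(200/185) + (0.077 − 0.057 + ½·0.17²)·1.25] / (σ√T) = (0.0780 + 0.0431) / 0.1901 = 0.6367 ≈ 0.64
d₂ = 0.6367 − 0.1901 = 0.4467 ≈ 0.45
e^(−qT) = e^(−0.057·1.25) = 0.9312;  e^(−rT) = e^(−0.077·1.25) = 0.9082
N(d₁) = N(0.64) = 0.7389;  N(d₂) = N(0.45) = 0.6736
C = 200·0.9312·0.7389 − 185·0.9082·0.6736 = 137.6127 − 113.1763 = 24.4365

€24.44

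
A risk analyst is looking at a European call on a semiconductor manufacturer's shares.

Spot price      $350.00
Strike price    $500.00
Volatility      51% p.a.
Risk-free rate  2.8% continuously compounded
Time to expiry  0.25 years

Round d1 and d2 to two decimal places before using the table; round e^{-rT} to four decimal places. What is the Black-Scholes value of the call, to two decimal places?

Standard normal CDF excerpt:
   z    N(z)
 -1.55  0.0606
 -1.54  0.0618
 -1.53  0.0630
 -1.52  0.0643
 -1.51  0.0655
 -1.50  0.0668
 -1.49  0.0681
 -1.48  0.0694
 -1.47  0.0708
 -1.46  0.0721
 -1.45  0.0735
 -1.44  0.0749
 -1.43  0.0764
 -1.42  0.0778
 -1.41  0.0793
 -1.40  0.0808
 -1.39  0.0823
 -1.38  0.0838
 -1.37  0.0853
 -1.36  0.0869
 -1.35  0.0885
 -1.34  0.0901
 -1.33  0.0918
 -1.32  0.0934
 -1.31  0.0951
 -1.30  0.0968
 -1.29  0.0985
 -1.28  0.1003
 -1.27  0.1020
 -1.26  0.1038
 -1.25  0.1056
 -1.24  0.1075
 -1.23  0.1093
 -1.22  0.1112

T = 0.25;  σ√T = 0.2550
ln(S/K) + (r + σ²/2)T = ln(350/500) + (0.028 + 0.51²/2)·0.25 = -0.3567 + 0.0395 = -0.3172
d₁ = -0.3172 / 0.2550 = -1.2438 ⇒ -1.24
d₂ = d₁ − σ√T = -1.2438 − 0.2550 = -1.4988 ⇒ -1.50
e^(−rT) = e^(−0.028·0.25) = 0.9930
C = 350·N(-1.24) − 500·0.9930·N(-1.50) = 350·0.1075 − 500·0.9930·0.0668 = 37.6250 − 33.1662 = 4.4588

$4.46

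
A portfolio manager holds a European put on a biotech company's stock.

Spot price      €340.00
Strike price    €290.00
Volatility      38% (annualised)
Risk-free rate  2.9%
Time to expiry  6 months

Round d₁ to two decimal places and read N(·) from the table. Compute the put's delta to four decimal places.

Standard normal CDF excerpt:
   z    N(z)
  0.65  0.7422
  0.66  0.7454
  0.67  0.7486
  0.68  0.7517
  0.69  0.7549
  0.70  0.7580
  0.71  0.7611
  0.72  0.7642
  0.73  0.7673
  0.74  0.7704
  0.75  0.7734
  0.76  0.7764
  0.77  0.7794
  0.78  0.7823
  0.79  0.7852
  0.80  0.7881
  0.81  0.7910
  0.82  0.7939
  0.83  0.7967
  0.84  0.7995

σ√T = 0.38 × 0.7071 = 0.2687
d₁ = [ln(340/290) + (0.029 + ½·0.38²)·0.5] / (σ√T) = (0.1591 + 0.0506) / 0.2687 = 0.7803 which rounds to 0.78
N(d₁) = N(0.78) = 0.7823
Δ_put = N(d₁) − 1 = 0.7823 − 1 = -0.2177

-0.2177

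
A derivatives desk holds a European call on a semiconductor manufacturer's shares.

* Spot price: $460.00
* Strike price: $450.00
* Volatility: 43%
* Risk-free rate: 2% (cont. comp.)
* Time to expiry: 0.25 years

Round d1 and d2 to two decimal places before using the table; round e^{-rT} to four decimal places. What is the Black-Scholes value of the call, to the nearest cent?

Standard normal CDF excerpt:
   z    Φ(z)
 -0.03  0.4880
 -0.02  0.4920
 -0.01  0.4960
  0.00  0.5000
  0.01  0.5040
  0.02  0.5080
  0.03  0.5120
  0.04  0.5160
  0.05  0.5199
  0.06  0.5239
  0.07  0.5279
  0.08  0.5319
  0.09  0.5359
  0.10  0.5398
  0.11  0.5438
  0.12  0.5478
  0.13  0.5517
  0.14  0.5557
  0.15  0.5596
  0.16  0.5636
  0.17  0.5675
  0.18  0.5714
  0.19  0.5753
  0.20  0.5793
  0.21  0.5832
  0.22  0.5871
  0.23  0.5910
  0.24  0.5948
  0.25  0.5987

$44.40

σ√T = 0.43 × 0.5000 = 0.2150
d₁ = [ln(460/450) + (0.02 + 0.43²/2)·0.25] / 0.2150 = [0.0220 + 0.0281] / 0.2150 = 0.2330 which rounds to 0.23
d₂ = d₁ − σ√T = 0.2330 − 0.2150 = 0.0180 which rounds to 0.02
e^(−rT) = e^(−0.02·0.25) = 0.9950
N(d₁) = N(0.23) = 0.5910;  N(d₂) = N(0.02) = 0.5080
C = 460·0.5910 − 450·0.9950·0.5080 = 271.8600 − 227.4570 = 44.4030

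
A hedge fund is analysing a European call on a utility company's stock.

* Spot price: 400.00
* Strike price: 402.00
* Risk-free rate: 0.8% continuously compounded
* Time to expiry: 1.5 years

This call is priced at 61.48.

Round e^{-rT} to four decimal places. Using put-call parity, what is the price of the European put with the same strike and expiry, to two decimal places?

58.70

e^(−rT) = e^(−0.008·1.5) = 0.9881
Put-call parity: C − P = S − K·e^(−rT) = 400 − 402·0.9881 = 400 − 397.2162 = 2.7838
P = C − (C − P) = 61.48 − (2.7838) = 58.6962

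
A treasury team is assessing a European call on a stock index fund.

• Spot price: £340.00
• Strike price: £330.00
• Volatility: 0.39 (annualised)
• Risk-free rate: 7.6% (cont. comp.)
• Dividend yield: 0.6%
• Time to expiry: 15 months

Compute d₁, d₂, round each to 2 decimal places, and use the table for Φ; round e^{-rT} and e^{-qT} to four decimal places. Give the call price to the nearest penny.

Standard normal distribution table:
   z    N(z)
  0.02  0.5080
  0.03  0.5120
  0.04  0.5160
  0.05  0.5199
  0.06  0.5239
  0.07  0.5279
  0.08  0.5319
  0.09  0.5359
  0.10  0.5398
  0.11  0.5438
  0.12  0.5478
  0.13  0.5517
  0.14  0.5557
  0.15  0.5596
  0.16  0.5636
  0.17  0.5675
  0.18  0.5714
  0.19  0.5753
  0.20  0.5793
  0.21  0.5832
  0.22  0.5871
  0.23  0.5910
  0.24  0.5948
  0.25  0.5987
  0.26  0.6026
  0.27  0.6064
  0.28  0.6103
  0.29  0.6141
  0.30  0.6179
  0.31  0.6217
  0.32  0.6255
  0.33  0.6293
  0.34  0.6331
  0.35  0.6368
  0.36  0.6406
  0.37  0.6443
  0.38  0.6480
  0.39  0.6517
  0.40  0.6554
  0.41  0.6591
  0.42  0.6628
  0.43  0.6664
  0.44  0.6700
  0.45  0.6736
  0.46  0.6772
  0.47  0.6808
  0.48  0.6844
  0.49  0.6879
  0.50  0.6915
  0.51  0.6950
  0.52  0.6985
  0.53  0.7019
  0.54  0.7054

σ√T = 0.39·√1.25 = 0.4360
d₁ = [ln(340/330) + (0.076 − 0.006 + 0.39²/2)·1.25] / 0.4360 = [0.0299 + 0.1826] / 0.4360 = 0.4872 ≈ 0.49
d₂ = d₁ − σ√T = 0.4872 − 0.4360 = 0.0511 ≈ 0.05
exp(−qT) = exp(−0.006·1.25) = 0.9925;  exp(−rT) = exp(−0.076·1.25) = 0.9094
N(d₁) = N(0.49) = 0.6879;  N(d₂) = N(0.05) = 0.5199
C = 340·0.9925·0.6879 − 330·0.9094·0.5199 = 232.1319 − 156.0230 = 76.1088

£76.11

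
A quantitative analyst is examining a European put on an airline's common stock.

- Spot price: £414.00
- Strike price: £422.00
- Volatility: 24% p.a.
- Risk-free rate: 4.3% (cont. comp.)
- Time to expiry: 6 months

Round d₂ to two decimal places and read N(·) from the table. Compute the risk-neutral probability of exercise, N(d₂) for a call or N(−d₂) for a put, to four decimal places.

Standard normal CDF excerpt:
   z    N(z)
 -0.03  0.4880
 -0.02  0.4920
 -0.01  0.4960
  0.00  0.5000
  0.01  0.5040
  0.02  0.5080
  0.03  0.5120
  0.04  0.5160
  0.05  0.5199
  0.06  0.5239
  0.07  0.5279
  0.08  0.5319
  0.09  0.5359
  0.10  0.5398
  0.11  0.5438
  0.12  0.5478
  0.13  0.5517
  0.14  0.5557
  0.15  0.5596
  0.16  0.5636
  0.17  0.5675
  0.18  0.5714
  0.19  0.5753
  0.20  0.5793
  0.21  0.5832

σ√T = 0.24·√0.5 = 0.1697
d₁ = [ln(414/422) + (0.043 + 0.24²/2)·0.5] / 0.1697 = [-0.0191 + 0.0359] / 0.1697 = 0.0988 → 0.10
d₂ = d₁ − σ√T = 0.0988 − 0.1697 = -0.0709 → -0.07
Risk-neutral Pr[S_T < K] = N(−d₂) = N(0.07) = 0.5279

0.5279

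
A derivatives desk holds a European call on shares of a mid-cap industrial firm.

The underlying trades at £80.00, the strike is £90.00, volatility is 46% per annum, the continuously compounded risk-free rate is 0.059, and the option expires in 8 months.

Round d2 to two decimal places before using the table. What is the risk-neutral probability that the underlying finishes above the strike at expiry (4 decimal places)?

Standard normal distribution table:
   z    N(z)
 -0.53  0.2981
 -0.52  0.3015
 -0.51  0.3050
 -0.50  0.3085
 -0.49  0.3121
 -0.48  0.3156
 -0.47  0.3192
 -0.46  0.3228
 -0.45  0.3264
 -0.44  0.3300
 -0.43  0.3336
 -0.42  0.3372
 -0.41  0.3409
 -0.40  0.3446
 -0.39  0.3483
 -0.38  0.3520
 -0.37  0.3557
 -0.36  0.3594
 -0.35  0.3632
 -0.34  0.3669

0.3446

σ√T = 0.46 × 0.8165 = 0.3756
d₁ = [ln(80/90) + (0.059 + ½·0.46²)·0.6667] / (σ√T) = (-0.1178 + 0.1099) / 0.3756 = -0.0211 ⇒ -0.02
d₂ = -0.0211 − 0.3756 = -0.3967 ⇒ -0.40
Pr(exercise) under Q = N(d₂) = 0.3446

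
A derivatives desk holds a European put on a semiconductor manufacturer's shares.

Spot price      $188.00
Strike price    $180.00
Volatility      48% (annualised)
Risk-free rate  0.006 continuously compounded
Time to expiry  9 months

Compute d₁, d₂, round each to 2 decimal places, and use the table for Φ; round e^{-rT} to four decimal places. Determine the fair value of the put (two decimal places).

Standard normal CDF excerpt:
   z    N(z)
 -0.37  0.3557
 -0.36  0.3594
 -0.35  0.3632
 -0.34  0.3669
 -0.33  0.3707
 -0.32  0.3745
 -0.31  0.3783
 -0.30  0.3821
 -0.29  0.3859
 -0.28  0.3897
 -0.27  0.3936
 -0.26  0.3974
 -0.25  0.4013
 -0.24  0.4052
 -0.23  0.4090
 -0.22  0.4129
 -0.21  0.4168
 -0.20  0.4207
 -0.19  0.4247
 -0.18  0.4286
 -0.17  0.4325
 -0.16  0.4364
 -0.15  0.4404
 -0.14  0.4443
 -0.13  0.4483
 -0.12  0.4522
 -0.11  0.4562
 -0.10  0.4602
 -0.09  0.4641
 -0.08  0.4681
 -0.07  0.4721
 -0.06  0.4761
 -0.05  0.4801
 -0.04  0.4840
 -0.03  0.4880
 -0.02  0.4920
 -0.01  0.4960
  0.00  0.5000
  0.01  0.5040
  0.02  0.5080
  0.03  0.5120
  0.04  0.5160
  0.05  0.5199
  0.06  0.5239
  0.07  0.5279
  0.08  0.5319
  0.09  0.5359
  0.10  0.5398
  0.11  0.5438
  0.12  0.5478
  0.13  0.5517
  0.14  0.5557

σ√T = 0.48·√0.75 = 0.4157
ln(S/K) + (r + σ²/2)T = ln(188/180) + (0.006 + 0.48²/2)·0.75 = 0.0435 + 0.0909 = 0.1344
d₁ = 0.1344 / 0.4157 = 0.3233 which rounds to 0.32
d₂ = d₁ − σ√T = 0.3233 − 0.4157 = -0.0924 which rounds to -0.09
e^(−rT) = e^(−0.006·0.75) = 0.9955
N(−d₂) = N(0.09) = 0.5359;  N(−d₁) = N(-0.32) = 0.3745
P = 180·0.9955·0.5359 − 188·0.3745 = 96.0279 − 70.4060 = 25.6219

$25.62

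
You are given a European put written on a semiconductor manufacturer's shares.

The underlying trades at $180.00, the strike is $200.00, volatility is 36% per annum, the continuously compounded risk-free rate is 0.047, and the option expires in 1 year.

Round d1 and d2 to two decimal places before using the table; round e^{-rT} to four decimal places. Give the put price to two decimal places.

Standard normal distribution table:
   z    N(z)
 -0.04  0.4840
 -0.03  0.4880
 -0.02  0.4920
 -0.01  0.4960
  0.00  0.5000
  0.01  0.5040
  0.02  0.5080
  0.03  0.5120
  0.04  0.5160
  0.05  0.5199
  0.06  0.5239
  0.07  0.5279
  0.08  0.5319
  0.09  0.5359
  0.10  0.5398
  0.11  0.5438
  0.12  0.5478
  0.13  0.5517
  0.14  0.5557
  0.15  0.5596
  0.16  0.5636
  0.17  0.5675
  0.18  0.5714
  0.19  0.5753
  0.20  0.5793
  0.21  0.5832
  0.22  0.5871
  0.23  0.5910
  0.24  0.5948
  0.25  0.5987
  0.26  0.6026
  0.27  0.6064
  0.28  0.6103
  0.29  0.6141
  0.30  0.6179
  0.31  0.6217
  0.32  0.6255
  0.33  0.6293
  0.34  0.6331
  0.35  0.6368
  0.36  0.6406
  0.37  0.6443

T = 1;  σ√T = 0.3600
ln(S/K) + (r + σ²/2)T = ln(180/200) + (0.047 + 0.36²/2)·1 = -0.1054 + 0.1118 = 0.0064
d₁ = 0.0064 / 0.3600 = 0.0179 → 0.02
d₂ = d₁ − σ√T = 0.0179 − 0.3600 = -0.3421 → -0.34
exp(−rT) = exp(−0.047·1) = 0.9541
N(−d₂) = N(0.34) = 0.6331;  N(−d₁) = N(-0.02) = 0.4920
P = 200·0.9541·0.6331 − 180·0.4920 = 120.8081 − 88.5600 = 32.2481

$32.25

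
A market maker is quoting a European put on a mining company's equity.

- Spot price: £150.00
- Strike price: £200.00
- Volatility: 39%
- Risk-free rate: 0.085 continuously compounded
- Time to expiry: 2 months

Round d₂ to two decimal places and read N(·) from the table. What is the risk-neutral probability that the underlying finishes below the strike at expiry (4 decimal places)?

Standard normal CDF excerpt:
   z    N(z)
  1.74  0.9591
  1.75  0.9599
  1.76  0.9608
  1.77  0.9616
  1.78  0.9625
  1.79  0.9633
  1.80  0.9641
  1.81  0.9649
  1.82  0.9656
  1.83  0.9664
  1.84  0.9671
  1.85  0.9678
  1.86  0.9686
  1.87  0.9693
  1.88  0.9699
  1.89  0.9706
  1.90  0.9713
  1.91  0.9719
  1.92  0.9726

0.9641

T = 0.1667;  σ√T = 0.1592
d₁ = [ln(150/200) + (0.085 + 0.39²/2)·0.1667] / 0.1592 = [-0.2877 + 0.0268] / 0.1592 = -1.6383 ≈ -1.64
d₂ = d₁ − σ√T = -1.6383 − 0.1592 = -1.7975 ≈ -1.80
Risk-neutral Pr[S_T < K] = N(−d₂) = N(1.80) = 0.9641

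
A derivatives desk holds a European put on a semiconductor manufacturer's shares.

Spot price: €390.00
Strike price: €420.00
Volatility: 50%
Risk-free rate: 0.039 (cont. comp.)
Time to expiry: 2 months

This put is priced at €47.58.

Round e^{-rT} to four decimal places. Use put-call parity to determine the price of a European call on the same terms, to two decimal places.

€20.31

e^(−rT) = e^(−0.039·0.1667) = 0.9935
Put-call parity: C − P = S − K·e^(−rT) = 390 − 420·0.9935 = 390 − 417.2700 = -27.2700
C = P + (C − P) = 47.58 + (-27.2700) = 20.3100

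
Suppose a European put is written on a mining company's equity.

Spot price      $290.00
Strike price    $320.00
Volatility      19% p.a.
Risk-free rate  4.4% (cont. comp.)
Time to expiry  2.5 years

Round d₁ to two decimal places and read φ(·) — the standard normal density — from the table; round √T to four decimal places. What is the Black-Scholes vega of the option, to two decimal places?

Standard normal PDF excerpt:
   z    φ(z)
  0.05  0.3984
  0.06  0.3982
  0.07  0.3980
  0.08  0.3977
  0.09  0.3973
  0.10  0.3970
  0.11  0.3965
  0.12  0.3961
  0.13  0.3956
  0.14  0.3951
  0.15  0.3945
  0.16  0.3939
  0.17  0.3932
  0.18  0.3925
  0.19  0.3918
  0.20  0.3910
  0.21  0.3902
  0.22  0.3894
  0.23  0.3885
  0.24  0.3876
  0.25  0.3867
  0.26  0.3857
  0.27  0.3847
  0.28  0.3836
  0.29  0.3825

179.65

T = 2.5;  σ√T = 0.3004
ln(S/K) + (r + σ²/2)T = ln(290/320) + (0.044 + 0.19²/2)·2.5 = -0.0984 + 0.1551 = 0.0567
d₁ = 0.0567 / 0.3004 = 0.1887 ⇒ 0.19
√T = √2.5 = 1.5811
φ(d₁) = φ(0.19) = 0.3918
vega = S·φ(d₁)·√T = 290·0.3918·1.5811 = 179.6477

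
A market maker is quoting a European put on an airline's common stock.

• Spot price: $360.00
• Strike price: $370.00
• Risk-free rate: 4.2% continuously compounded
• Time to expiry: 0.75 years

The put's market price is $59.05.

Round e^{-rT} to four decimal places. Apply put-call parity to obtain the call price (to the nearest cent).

$60.52

e^(−rT) = e^(−0.042·0.75) = 0.9690
Put-call parity: C − P = S − K·e^(−rT) = 360 − 370·0.9690 = 360 − 358.5300 = 1.4700
C = P + (C − P) = 59.05 + (1.4700) = 60.5200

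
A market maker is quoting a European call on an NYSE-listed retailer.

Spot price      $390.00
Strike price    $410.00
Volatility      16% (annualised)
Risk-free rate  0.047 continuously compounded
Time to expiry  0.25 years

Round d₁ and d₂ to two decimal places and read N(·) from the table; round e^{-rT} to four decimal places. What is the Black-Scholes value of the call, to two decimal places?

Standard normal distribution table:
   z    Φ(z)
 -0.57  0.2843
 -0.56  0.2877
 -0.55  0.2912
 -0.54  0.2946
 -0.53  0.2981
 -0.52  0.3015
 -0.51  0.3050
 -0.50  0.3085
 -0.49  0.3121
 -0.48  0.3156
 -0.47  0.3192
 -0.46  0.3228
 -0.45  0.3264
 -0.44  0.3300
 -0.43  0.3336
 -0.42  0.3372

σ√T = 0.16·√0.25 = 0.0800
d₁ = [ln(390/410) + (0.047 + 0.16²/2)·0.25] / 0.0800 = [-0.0500 + 0.0149] / 0.0800 = -0.4383 which rounds to -0.44
d₂ = d₁ − σ√T = -0.4383 − 0.0800 = -0.5183 which rounds to -0.52
e^(−rT) = e^(−0.047·0.25) = 0.9883
N(d₁) = N(-0.44) = 0.3300;  N(d₂) = N(-0.52) = 0.3015
C = 390·0.3300 − 410·0.9883·0.3015 = 128.7000 − 122.1687 = 6.5313

$6.53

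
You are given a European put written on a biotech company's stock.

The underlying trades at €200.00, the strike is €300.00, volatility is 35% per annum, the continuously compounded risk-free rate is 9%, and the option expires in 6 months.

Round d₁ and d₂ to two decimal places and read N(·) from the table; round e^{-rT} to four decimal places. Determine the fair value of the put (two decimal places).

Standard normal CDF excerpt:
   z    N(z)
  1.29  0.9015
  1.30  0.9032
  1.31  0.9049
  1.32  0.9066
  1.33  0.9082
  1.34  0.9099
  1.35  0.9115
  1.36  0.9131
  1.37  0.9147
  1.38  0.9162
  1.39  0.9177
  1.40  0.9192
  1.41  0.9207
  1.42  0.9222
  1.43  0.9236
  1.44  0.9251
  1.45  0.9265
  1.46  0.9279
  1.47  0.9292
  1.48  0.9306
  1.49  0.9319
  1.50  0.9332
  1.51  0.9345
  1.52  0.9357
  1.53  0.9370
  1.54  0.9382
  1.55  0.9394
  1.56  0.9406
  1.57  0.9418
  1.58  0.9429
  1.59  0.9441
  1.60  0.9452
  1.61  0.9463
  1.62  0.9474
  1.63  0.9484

σ√T = 0.35·√0.5 = 0.2475
d₁ = [ln(200/300) + (0.09 + 0.35²/2)·0.5] / 0.2475 = [-0.4055 + 0.0756] / 0.2475 = -1.3328 → -1.33
d₂ = d₁ − σ√T = -1.3328 − 0.2475 = -1.5802 → -1.58
e^(−rT) = e^(−0.09·0.5) = 0.9560
N(−d₂) = N(1.58) = 0.9429;  N(−d₁) = N(1.33) = 0.9082
P = 300·0.9560·0.9429 − 200·0.9082 = 270.4237 − 181.6400 = 88.7837

€88.78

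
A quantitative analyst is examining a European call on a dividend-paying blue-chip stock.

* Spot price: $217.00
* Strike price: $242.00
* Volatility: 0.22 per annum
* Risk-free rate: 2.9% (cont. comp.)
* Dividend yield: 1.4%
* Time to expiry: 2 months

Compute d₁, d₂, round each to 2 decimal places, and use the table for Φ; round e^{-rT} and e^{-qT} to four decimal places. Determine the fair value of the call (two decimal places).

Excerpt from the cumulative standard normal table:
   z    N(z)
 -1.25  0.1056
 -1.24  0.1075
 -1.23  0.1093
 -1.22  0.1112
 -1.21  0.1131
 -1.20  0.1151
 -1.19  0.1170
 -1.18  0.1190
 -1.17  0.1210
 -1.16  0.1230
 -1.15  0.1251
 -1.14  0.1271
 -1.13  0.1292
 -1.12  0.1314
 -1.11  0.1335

$1.19

σ√T = 0.22·√0.1667 = 0.0898
d₁ = [ln(217/242) + (0.029 − 0.014 + ½·0.22²)·0.1667] / (σ√T) = (-0.1090 + 0.0065) / 0.0898 = -1.1413 ⇒ -1.14
d₂ = -1.1413 − 0.0898 = -1.2311 ⇒ -1.23
exp(−qT) = exp(−0.014·0.1667) = 0.9977;  exp(−rT) = exp(−0.029·0.1667) = 0.9952
C = 217·0.9977·N(-1.14) − 242·0.9952·N(-1.23) = 217·0.9977·0.1271 − 242·0.9952·0.1093 = 27.5173 − 26.3236 = 1.1936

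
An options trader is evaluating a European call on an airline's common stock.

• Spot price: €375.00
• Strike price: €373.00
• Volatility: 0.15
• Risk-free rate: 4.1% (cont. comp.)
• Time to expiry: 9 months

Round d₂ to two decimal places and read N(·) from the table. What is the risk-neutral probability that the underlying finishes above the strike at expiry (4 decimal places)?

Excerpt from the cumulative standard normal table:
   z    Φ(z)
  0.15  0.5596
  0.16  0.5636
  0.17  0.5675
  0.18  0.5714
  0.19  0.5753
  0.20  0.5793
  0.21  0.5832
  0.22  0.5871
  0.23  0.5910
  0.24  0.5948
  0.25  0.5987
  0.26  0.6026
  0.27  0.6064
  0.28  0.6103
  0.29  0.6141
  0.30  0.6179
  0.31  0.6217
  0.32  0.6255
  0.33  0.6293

0.5832

T = 0.75;  σ√T = 0.1299
d₁ = [ln(375/373) + (0.041 + 0.15²/2)·0.75] / 0.1299 = [0.0053 + 0.0392] / 0.1299 = 0.3428 ⇒ 0.34
d₂ = d₁ − σ√T = 0.3428 − 0.1299 = 0.2129 ⇒ 0.21
Risk-neutral Pr[S_T > K] = N(d₂) = N(0.21) = 0.5832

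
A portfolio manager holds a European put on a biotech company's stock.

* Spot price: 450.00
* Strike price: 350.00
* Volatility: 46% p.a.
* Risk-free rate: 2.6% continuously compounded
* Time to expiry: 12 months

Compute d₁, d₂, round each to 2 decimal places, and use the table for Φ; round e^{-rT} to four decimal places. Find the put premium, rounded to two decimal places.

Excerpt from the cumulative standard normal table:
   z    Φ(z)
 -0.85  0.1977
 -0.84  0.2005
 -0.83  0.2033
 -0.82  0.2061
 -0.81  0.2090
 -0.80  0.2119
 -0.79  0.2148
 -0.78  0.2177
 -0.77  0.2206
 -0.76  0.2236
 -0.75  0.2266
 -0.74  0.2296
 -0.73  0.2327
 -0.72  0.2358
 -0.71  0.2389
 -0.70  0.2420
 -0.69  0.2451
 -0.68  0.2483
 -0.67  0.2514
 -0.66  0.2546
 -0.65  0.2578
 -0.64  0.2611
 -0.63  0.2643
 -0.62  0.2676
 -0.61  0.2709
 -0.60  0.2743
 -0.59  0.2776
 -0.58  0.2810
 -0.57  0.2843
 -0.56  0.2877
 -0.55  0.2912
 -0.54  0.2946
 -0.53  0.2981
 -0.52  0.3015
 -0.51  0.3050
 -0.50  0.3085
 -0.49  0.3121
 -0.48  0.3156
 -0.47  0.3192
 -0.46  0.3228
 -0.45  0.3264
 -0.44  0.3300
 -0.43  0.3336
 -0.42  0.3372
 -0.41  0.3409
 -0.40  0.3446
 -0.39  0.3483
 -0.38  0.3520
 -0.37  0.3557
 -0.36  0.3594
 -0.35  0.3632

σ√T = 0.46 × 1.0000 = 0.4600
d₁ = [ln(450/350) + (0.026 + ½·0.46²)·1] / (σ√T) = (0.2513 + 0.1318) / 0.4600 = 0.8329 ⇒ 0.83
d₂ = 0.8329 − 0.4600 = 0.3729 ⇒ 0.37
exp(−rT) = exp(−0.026·1) = 0.9743
N(−d₂) = N(-0.37) = 0.3557;  N(−d₁) = N(-0.83) = 0.2033
P = 350·0.9743·0.3557 − 450·0.2033 = 121.2955 − 91.4850 = 29.8105

29.81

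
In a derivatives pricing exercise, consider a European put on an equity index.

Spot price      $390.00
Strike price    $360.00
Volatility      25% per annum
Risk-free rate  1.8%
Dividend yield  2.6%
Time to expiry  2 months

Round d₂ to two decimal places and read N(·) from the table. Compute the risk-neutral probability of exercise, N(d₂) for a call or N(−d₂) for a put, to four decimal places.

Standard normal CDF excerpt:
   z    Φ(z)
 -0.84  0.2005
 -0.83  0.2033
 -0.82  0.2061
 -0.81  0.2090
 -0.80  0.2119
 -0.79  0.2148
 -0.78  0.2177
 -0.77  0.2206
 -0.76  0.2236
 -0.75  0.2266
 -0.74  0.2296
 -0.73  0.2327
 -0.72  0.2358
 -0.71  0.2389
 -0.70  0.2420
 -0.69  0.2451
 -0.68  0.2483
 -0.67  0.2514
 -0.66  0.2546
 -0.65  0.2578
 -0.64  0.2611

0.2358

σ√T = 0.25 × 0.4082 = 0.1021
d₁ = [ln(390/360) + (0.018 − 0.026 + ½·0.25²)·0.1667] / (σ√T) = (0.0800 + 0.0039) / 0.1021 = 0.8222 which rounds to 0.82
d₂ = 0.8222 − 0.1021 = 0.7202 which rounds to 0.72
Risk-neutral Pr[S_T < K] = N(−d₂) = N(-0.72) = 0.2358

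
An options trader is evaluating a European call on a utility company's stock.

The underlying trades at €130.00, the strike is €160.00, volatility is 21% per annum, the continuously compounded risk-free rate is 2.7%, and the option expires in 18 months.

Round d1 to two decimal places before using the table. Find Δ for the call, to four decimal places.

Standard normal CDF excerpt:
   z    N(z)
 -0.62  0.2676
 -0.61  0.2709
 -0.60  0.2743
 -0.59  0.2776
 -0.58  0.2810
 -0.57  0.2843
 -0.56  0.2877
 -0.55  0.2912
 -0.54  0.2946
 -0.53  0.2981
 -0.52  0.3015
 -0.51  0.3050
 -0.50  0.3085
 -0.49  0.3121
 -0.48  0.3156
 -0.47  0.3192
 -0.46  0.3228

σ√T = 0.21·√1.5 = 0.2572
d₁ = [ln(130/160) + (0.027 + ½·0.21²)·1.5] / (σ√T) = (-0.2076 + 0.0736) / 0.2572 = -0.5213 → -0.52
N(d₁) = N(-0.52) = 0.3015
Δ_call = N(d₁) = 0.3015

0.3015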